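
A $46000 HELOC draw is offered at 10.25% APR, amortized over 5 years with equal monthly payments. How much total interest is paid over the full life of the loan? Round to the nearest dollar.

$12,982

Monthly rate = 10.25%/12 = 0.0085417; payment = 46,000 × 0.0085417 / (1 − (1+0.0085417)^−60) = $983.03.
Total paid = 60 × $983.03 = $58,981.80; interest = $58,981.80 − $46,000 = $12,981.80.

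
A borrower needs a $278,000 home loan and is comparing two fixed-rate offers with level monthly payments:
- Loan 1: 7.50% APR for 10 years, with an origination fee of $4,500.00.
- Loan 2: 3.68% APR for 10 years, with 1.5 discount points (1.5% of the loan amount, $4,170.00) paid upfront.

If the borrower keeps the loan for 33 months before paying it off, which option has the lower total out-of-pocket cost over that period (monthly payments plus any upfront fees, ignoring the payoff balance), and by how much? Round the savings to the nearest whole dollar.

Loan 1: at 7.50% the monthly rate is 0.0062500, so the payment is 278,000 × 0.0062500 / (1 − 1.0062500^−120) = $3,299.91.
Loan 2: monthly rate = 3.68%/12 = 0.0030667; payment = 278,000 × 0.0030667 / (1 − (1+0.0030667)^−120) = $2,772.53.
Over 33 months: Loan 1 costs 33 × $3,299.91 + $4,500.00 = $113,397.03; Loan 2 costs 33 × $2,772.53 + $4,170.00 = $95,663.49.
Loan 2 is cheaper by $113,397.03 − $95,663.49 = $17,733.54.

Loan 2 by $17,734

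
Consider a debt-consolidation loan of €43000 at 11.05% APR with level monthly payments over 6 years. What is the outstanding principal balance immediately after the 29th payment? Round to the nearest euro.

With monthly rate i = 11.05%/12 = 0.0092083, the balance after k of n payments is P · [(1+i)^n − (1+i)^k] / [(1+i)^n − 1].
(1+0.0092083)^72 = 1.93472665 and (1+0.0092083)^29 = 1.30449978, so the balance is 43,000 × (1.93472665 − 1.30449978) / (1.93472665 − 1) = €28,992.17.

€28,992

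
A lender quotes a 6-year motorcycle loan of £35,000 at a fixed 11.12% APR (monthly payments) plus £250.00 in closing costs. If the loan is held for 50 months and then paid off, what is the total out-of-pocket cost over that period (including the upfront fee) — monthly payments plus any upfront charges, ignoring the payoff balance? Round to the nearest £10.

At 11.12% the monthly rate is 0.0092667, so the payment is 35,000 × 0.0092667 / (1 − 1.0092667^−72) = £668.35.
Total outlay = 50 × £668.35 + £250.00 = £33,667.50.

£33,670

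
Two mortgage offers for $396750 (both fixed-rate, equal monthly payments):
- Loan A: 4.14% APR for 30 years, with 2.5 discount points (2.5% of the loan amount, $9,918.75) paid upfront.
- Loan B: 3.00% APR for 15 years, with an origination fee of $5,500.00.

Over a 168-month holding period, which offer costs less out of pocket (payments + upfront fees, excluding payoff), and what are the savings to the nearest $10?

Loan A: at 4.14% the monthly rate is 0.0034500, so the payment is 396,750 × 0.0034500 / (1 − 1.0034500^−360) = $1,926.31.
Loan B: at 3.00% the monthly rate is 0.0025000, so the payment is 396,750 × 0.0025000 / (1 − 1.0025000^−180) = $2,739.88.
Over 168 months: Loan A costs 168 × $1,926.31 + $9,918.75 = $333,538.83; Loan B costs 168 × $2,739.88 + $5,500.00 = $465,799.84.
Loan A is cheaper by $465,799.84 − $333,538.83 = $132,261.01.

Loan A by $132,260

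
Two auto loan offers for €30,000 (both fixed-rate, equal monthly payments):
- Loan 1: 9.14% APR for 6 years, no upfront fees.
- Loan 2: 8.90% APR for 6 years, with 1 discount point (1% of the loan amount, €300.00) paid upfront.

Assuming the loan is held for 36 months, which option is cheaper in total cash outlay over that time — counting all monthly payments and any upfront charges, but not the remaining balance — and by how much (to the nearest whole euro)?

Loan 1 by €171

Loan 1: at 9.14% the monthly rate is 0.0076167, so the payment is 30,000 × 0.0076167 / (1 − 1.0076167^−72) = €542.85.
Loan 2: monthly rate = 8.9%/12 = 0.0074167; payment = 30,000 × 0.0074167 / (1 − (1+0.0074167)^−72) = €539.28.
Over 36 months: Loan 1 costs 36 × €542.85 = €19,542.60; Loan 2 costs 36 × €539.28 + €300.00 = €19,714.08.
Loan 1 is cheaper by €19,714.08 − €19,542.60 = €171.48.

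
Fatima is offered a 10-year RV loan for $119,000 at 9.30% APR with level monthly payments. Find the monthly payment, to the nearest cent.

At 9.30% the monthly rate is 0.0077500, so the payment is 119,000 × 0.0077500 / (1 − 1.0077500^−120) = $1,526.83.

$1,526.83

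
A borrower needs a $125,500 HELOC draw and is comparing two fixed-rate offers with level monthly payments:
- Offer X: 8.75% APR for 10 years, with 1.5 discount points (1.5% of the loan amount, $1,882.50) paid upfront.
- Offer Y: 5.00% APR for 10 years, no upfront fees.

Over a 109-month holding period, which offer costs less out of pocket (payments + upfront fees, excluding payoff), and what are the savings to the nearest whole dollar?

Offer X: at 8.75% the monthly rate is 0.0072917, so the payment is 125,500 × 0.0072917 / (1 − 1.0072917^−120) = $1,572.85.
Offer Y: at 5.00% the monthly rate is 0.0041667, so the payment is 125,500 × 0.0041667 / (1 − 1.0041667^−120) = $1,331.12.
Over 109 months: Offer X costs 109 × $1,572.85 + $1,882.50 = $173,323.15; Offer Y costs 109 × $1,331.12 = $145,092.08.
Offer Y is cheaper by $173,323.15 − $145,092.08 = $28,231.07.

Offer Y by $28,231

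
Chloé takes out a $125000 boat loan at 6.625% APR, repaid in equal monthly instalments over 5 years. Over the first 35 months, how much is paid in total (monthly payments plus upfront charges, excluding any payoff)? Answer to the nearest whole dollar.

$85,858

At 6.625% the monthly rate is 0.0055208, so the payment is 125,000 × 0.0055208 / (1 − 1.0055208^−60) = $2,453.09.
Total outlay = 35 × $2,453.09 = $85,858.15.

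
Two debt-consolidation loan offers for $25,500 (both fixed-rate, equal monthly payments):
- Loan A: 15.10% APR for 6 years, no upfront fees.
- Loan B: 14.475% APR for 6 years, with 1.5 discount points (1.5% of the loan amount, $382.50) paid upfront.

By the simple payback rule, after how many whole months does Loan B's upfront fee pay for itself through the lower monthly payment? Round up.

45 months

Loan A: at 15.10% the monthly rate is 0.0125833, so the payment is 25,500 × 0.0125833 / (1 − 1.0125833^−72) = $540.58.
Loan B: at 14.475% the monthly rate is 0.0120625, so the payment is 25,500 × 0.0120625 / (1 − 1.0120625^−72) = $531.95.
Monthly savings = $540.58 − $531.95 = $8.63.
Break-even = $382.50 / $8.63 = 44.32 → 45 months.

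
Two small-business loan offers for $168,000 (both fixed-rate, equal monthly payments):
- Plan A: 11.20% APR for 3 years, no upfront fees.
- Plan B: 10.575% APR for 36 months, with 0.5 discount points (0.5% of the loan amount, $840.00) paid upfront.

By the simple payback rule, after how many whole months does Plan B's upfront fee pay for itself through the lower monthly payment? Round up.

Plan A: at 11.20% the monthly rate is 0.0093333, so the payment is 168,000 × 0.0093333 / (1 − 1.0093333^−36) = $5,516.03.
Plan B: monthly rate = 10.575%/12 = 0.0088125; payment = 168,000 × 0.0088125 / (1 − (1+0.0088125)^−36) = $5,466.35.
Monthly savings = $5,516.03 − $5,466.35 = $49.68.
Break-even = $840.00 / $49.68 = 16.91 → 17 months.

17 months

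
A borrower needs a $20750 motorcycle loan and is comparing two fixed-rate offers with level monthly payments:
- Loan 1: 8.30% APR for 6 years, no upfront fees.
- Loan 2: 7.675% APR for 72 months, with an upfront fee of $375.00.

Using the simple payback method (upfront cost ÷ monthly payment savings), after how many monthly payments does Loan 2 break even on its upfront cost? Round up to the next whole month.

60 months

Loan 1: at 8.30% the monthly rate is 0.0069167, so the payment is 20,750 × 0.0069167 / (1 − 1.0069167^−72) = $366.86.
Loan 2: at 7.675% the monthly rate is 0.0063958, so the payment is 20,750 × 0.0063958 / (1 − 1.0063958^−72) = $360.53.
Monthly savings = $366.86 − $360.53 = $6.33.
Break-even = $375.00 / $6.33 = 59.24 → 60 months.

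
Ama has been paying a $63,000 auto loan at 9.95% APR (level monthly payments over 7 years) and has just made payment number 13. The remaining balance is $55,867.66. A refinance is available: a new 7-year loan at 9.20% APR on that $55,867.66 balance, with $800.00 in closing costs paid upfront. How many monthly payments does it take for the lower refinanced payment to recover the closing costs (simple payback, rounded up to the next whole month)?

6 months

Current payment = 63,000 × 9.95%/12 / (1 − (1+0.0082917)^−84) = $1,044.25.
Refinanced payment = 55,867.66 × 0.0076667 / (1 − (1+0.0076667)^−84) = $904.54.
Monthly savings = $1,044.25 − $904.54 = $139.71.
Break-even = $800.00 / $139.71 = 5.73 → 6 months.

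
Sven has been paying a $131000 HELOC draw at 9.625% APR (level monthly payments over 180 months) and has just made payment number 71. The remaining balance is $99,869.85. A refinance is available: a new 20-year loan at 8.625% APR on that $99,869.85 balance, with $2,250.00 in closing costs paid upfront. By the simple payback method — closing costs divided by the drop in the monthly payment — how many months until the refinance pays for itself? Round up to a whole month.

5 months

Current payment = 131,000 × 9.625%/12 / (1 − (1+0.0080208)^−180) = $1,377.83.
Refinanced payment = 99,869.85 × 0.0071875 / (1 − (1+0.0071875)^−240) = $874.61.
Monthly savings = $1,377.83 − $874.61 = $503.22.
Break-even = $2,250.00 / $503.22 = 4.47 → 5 months.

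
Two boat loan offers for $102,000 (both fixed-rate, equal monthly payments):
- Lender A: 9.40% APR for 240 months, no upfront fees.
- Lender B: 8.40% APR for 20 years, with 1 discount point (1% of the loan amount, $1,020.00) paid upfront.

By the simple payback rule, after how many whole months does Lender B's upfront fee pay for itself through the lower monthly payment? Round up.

Lender A: monthly rate = 9.4%/12 = 0.0078333; payment = 102,000 × 0.0078333 / (1 − (1+0.0078333)^−240) = $944.12.
Lender B: monthly rate = 8.4%/12 = 0.0070000; payment = 102,000 × 0.0070000 / (1 − (1+0.0070000)^−240) = $878.73.
Monthly savings = $944.12 − $878.73 = $65.39.
Break-even = $1,020.00 / $65.39 = 15.60 → 16 months.

16 months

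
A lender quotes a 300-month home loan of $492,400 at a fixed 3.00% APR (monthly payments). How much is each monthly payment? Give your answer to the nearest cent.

$2,335.02

Monthly rate = 3%/12 = 0.0025000; payment = 492,400 × 0.0025000 / (1 − (1+0.0025000)^−300) = $2,335.02.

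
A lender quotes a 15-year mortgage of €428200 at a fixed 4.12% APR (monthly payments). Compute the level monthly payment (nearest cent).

€3,193.16

At 4.12% the monthly rate is 0.0034333, so the payment is 428,200 × 0.0034333 / (1 − 1.0034333^−180) = €3,193.16.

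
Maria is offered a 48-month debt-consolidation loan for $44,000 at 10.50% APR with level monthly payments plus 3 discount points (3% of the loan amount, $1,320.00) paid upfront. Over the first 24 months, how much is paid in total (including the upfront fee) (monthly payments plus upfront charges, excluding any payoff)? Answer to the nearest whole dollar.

$28,357

Monthly rate = 10.5%/12 = 0.0087500; payment = 44,000 × 0.0087500 / (1 − (1+0.0087500)^−48) = $1,126.55.
Total outlay = 24 × $1,126.55 + $1,320.00 = $28,357.20.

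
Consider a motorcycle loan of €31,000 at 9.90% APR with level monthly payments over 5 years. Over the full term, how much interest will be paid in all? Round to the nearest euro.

€8,428

At 9.90% the monthly rate is 0.0082500, so the payment is 31,000 × 0.0082500 / (1 − 1.0082500^−60) = €657.13.
Total paid = 60 × €657.13 = €39,427.80; interest = €39,427.80 − €31,000 = €8,427.80.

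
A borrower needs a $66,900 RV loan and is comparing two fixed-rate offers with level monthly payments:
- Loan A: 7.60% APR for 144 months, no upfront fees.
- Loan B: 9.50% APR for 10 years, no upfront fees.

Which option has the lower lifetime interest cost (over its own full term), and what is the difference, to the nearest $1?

Loan A by $1,702

Loan A: at 7.60% the monthly rate is 0.0063333, so the payment is 66,900 × 0.0063333 / (1 − 1.0063333^−144) = $709.57.
Total interest on Loan A = 144 × $709.57 − $66,900 = $35,278.08.
Loan B: monthly rate = 9.5%/12 = 0.0079167; payment = 66,900 × 0.0079167 / (1 − (1+0.0079167)^−120) = $865.67.
Total interest on Loan B = 120 × $865.67 − $66,900 = $36,980.40.
Loan A is lower by $1,702.32.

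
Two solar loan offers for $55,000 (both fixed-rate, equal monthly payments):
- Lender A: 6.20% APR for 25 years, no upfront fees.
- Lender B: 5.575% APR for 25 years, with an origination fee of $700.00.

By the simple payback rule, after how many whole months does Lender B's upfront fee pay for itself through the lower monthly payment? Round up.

Lender A: monthly rate = 6.2%/12 = 0.0051667; payment = 55,000 × 0.0051667 / (1 − (1+0.0051667)^−300) = $361.12.
Lender B: at 5.575% the monthly rate is 0.0046458, so the payment is 55,000 × 0.0046458 / (1 − 1.0046458^−300) = $340.22.
Monthly savings = $361.12 − $340.22 = $20.90.
Break-even = $700.00 / $20.90 = 33.49 → 34 months.

34 months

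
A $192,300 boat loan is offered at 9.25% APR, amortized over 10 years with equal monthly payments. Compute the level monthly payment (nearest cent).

$2,462.07

At 9.25% the monthly rate is 0.0077083, so the payment is 192,300 × 0.0077083 / (1 − 1.0077083^−120) = $2,462.07.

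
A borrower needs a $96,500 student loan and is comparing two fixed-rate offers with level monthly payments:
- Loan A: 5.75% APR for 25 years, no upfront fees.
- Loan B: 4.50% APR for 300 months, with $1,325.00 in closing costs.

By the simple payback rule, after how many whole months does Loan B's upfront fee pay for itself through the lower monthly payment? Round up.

Loan A: at 5.75% the monthly rate is 0.0047917, so the payment is 96,500 × 0.0047917 / (1 − 1.0047917^−300) = $607.09.
Loan B: monthly rate = 4.5%/12 = 0.0037500; payment = 96,500 × 0.0037500 / (1 − (1+0.0037500)^−300) = $536.38.
Monthly savings = $607.09 − $536.38 = $70.71.
Break-even = $1,325.00 / $70.71 = 18.74 → 19 months.

19 months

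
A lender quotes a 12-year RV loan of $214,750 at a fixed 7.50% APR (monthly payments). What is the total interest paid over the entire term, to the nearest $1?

$111,568

At 7.50% the monthly rate is 0.0062500, so the payment is 214,750 × 0.0062500 / (1 − 1.0062500^−144) = $2,266.10.
Total paid = 144 × $2,266.10 = $326,318.40; interest = $326,318.40 − $214,750 = $111,568.40.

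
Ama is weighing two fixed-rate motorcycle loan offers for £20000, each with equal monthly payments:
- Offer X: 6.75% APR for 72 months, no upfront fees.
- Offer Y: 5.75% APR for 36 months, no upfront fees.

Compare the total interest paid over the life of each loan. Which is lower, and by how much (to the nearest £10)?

Offer X: monthly rate = 6.75%/12 = 0.0056250; payment = 20,000 × 0.0056250 / (1 − (1+0.0056250)^−72) = £338.58.
Total interest on Offer X = 72 × £338.58 − £20,000 = £4,377.76.
Offer Y: at 5.75% the monthly rate is 0.0047917, so the payment is 20,000 × 0.0047917 / (1 − 1.0047917^−36) = £606.18.
Total interest on Offer Y = 36 × £606.18 − £20,000 = £1,822.48.
Offer Y is lower by £2,555.28.

Offer Y by £2,560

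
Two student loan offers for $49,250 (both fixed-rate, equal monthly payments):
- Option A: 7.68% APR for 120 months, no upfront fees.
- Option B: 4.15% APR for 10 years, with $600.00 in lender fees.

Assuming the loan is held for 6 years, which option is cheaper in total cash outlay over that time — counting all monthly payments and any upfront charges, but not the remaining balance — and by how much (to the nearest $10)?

Option A: at 7.68% the monthly rate is 0.0064000, so the payment is 49,250 × 0.0064000 / (1 − 1.0064000^−120) = $589.24.
Option B: at 4.15% the monthly rate is 0.0034583, so the payment is 49,250 × 0.0034583 / (1 − 1.0034583^−120) = $502.15.
Over 72 months: Option A costs 72 × $589.24 = $42,425.28; Option B costs 72 × $502.15 + $600.00 = $36,754.80.
Option B is cheaper by $42,425.28 − $36,754.80 = $5,670.48.

Option B by $5,670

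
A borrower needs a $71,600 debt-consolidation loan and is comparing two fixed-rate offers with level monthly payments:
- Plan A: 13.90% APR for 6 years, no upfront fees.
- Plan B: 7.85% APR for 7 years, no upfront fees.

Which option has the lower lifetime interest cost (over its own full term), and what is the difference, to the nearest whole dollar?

Plan A: at 13.90% the monthly rate is 0.0115833, so the payment is 71,600 × 0.0115833 / (1 − 1.0115833^−72) = $1,471.54.
Total interest on Plan A = 72 × $1,471.54 − $71,600 = $34,350.88.
Plan B: monthly rate = 7.85%/12 = 0.0065417; payment = 71,600 × 0.0065417 / (1 − (1+0.0065417)^−84) = $1,110.63.
Total interest on Plan B = 84 × $1,110.63 − $71,600 = $21,692.92.
Plan B is lower by $12,657.96.

Plan B by $12,658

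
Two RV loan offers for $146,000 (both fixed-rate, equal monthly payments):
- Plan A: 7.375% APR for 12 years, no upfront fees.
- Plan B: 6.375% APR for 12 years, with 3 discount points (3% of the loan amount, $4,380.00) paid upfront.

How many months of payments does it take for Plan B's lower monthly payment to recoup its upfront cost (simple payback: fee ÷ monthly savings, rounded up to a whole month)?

57 months

Plan A: at 7.375% the monthly rate is 0.0061458, so the payment is 146,000 × 0.0061458 / (1 − 1.0061458^−144) = $1,530.78.
Plan B: at 6.375% the monthly rate is 0.0053125, so the payment is 146,000 × 0.0053125 / (1 − 1.0053125^−144) = $1,453.24.
Monthly savings = $1,530.78 − $1,453.24 = $77.54.
Break-even = $4,380.00 / $77.54 = 56.49 → 57 months.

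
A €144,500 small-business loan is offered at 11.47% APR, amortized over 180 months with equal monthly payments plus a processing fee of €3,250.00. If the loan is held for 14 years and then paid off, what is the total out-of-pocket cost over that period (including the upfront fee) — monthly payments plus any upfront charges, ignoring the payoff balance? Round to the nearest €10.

At 11.47% the monthly rate is 0.0095583, so the payment is 144,500 × 0.0095583 / (1 − 1.0095583^−180) = €1,685.28.
Total outlay = 168 × €1,685.28 + €3,250.00 = €286,377.04.

€286,380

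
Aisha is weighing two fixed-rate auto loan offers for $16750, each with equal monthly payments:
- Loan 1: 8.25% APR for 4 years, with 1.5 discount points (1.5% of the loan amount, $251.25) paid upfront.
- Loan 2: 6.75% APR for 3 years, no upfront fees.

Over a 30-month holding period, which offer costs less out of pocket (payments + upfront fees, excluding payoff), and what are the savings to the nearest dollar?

Loan 1: at 8.25% the monthly rate is 0.0068750, so the payment is 16,750 × 0.0068750 / (1 − 1.0068750^−48) = $410.88.
Loan 2: monthly rate = 6.75%/12 = 0.0056250; payment = 16,750 × 0.0056250 / (1 − (1+0.0056250)^−36) = $515.28.
Over 30 months: Loan 1 costs 30 × $410.88 + $251.25 = $12,577.65; Loan 2 costs 30 × $515.28 = $15,458.40.
Loan 1 is cheaper by $15,458.40 − $12,577.65 = $2,880.75.

Loan 1 by $2,881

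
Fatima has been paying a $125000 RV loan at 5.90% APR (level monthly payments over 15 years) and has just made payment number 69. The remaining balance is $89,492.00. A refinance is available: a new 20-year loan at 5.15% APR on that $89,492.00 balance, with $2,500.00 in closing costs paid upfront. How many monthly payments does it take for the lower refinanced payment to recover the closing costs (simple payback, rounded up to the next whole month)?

Current payment = 125,000 × 5.9%/12 / (1 − (1+0.0049167)^−180) = $1,048.08.
Refinanced payment = 89,492.00 × 0.0042917 / (1 − (1+0.0042917)^−240) = $598.05.
Monthly savings = $1,048.08 − $598.05 = $450.03.
Break-even = $2,500.00 / $450.03 = 5.56 → 6 months.

6 months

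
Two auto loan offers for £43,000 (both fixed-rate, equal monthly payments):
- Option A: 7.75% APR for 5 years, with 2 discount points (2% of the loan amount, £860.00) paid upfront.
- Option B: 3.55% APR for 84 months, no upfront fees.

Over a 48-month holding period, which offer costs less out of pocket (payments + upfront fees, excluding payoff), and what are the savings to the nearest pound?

Option A: monthly rate = 7.75%/12 = 0.0064583; payment = 43,000 × 0.0064583 / (1 − (1+0.0064583)^−60) = £866.75.
Option B: at 3.55% the monthly rate is 0.0029583, so the payment is 43,000 × 0.0029583 / (1 − 1.0029583^−84) = £578.89.
Over 48 months: Option A costs 48 × £866.75 + £860.00 = £42,464.00; Option B costs 48 × £578.89 = £27,786.72.
Option B is cheaper by £42,464.00 − £27,786.72 = £14,677.28.

Option B by £14,677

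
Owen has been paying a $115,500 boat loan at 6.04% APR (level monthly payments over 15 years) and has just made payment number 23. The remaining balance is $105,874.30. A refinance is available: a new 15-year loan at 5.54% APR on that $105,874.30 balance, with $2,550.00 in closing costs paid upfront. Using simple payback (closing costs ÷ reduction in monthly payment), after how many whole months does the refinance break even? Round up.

24 months

Current payment = 115,500 × 6.04%/12 / (1 − (1+0.0050333)^−180) = $977.15.
Refinanced payment = 105,874.30 × 0.0046167 / (1 − (1+0.0046167)^−180) = $867.33.
Monthly savings = $977.15 − $867.33 = $109.82.
Break-even = $2,550.00 / $109.82 = 23.22 → 24 months.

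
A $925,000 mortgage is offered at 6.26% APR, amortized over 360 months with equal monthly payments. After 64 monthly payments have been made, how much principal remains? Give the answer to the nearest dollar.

With monthly rate i = 6.26%/12 = 0.0052167, the balance after k of n payments is P · [(1+i)^n − (1+i)^k] / [(1+i)^n − 1].
(1+0.0052167)^360 = 6.50856186 and (1+0.0052167)^64 = 1.39514569, so the balance is 925,000 × (6.50856186 − 1.39514569) / (6.50856186 − 1) = $858,646.97.

$858,647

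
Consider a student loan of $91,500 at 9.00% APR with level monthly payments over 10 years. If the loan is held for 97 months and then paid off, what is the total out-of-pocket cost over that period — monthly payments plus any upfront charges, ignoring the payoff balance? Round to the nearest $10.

$112,430

At 9.00% the monthly rate is 0.0075000, so the payment is 91,500 × 0.0075000 / (1 − 1.0075000^−120) = $1,159.08.
Total outlay = 97 × $1,159.08 = $112,430.76.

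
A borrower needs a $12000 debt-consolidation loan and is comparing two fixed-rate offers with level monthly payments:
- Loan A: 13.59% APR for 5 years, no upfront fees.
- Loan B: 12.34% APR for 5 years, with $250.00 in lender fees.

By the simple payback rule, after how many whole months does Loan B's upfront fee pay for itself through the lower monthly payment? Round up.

Loan A: monthly rate = 13.59%/12 = 0.0113250; payment = 12,000 × 0.0113250 / (1 − (1+0.0113250)^−60) = $276.67.
Loan B: monthly rate = 12.34%/12 = 0.0102833; payment = 12,000 × 0.0102833 / (1 − (1+0.0102833)^−60) = $269.00.
Monthly savings = $276.67 − $269.00 = $7.67.
Break-even = $250.00 / $7.67 = 32.59 → 33 months.

33 months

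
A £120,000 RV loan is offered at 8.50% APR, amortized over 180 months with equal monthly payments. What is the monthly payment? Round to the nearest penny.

£1,181.69

At 8.50% the monthly rate is 0.0070833, so the payment is 120,000 × 0.0070833 / (1 − 1.0070833^−180) = £1,181.69.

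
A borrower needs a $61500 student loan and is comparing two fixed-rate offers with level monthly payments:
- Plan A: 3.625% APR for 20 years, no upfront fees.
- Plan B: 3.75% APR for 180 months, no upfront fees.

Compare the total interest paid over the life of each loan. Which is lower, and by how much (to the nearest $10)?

Plan A: at 3.625% the monthly rate is 0.0030208, so the payment is 61,500 × 0.0030208 / (1 − 1.0030208^−240) = $360.64.
Total interest on Plan A = 240 × $360.64 − $61,500 = $25,053.60.
Plan B: monthly rate = 3.75%/12 = 0.0031250; payment = 61,500 × 0.0031250 / (1 − (1+0.0031250)^−180) = $447.24.
Total interest on Plan B = 180 × $447.24 − $61,500 = $19,003.20.
Plan B is lower by $6,050.40.

Plan B by $6,050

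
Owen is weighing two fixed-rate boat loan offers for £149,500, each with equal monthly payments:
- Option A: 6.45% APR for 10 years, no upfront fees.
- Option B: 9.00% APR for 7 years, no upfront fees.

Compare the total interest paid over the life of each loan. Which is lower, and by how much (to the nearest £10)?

Option B by £1,200

Option A: at 6.45% the monthly rate is 0.0053750, so the payment is 149,500 × 0.0053750 / (1 − 1.0053750^−120) = £1,693.74.
Total interest on Option A = 120 × £1,693.74 − £149,500 = £53,748.80.
Option B: monthly rate = 9%/12 = 0.0075000; payment = 149,500 × 0.0075000 / (1 − (1+0.0075000)^−84) = £2,405.32.
Total interest on Option B = 84 × £2,405.32 − £149,500 = £52,546.88.
Option B is lower by £1,201.92.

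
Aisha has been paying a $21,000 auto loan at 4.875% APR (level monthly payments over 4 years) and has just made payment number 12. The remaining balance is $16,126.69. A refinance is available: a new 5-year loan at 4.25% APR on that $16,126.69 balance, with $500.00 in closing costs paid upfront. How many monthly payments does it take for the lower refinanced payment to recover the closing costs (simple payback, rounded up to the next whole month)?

Current payment = 21,000 × 4.875%/12 / (1 − (1+0.0040625)^−48) = $482.43.
Refinanced payment = 16,126.69 × 0.0035417 / (1 − (1+0.0035417)^−60) = $298.82.
Monthly savings = $482.43 − $298.82 = $183.61.
Break-even = $500.00 / $183.61 = 2.72 → 3 months.

3 months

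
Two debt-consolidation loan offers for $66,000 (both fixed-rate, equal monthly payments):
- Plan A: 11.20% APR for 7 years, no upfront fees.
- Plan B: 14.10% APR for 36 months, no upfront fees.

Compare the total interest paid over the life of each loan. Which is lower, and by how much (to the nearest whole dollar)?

Plan B by $14,189

Plan A: monthly rate = 11.2%/12 = 0.0093333; payment = 66,000 × 0.0093333 / (1 − (1+0.0093333)^−84) = $1,137.03.
Total interest on Plan A = 84 × $1,137.03 − $66,000 = $29,510.52.
Plan B: at 14.10% the monthly rate is 0.0117500, so the payment is 66,000 × 0.0117500 / (1 − 1.0117500^−36) = $2,258.93.
Total interest on Plan B = 36 × $2,258.93 − $66,000 = $15,321.48.
Plan B is lower by $14,189.04.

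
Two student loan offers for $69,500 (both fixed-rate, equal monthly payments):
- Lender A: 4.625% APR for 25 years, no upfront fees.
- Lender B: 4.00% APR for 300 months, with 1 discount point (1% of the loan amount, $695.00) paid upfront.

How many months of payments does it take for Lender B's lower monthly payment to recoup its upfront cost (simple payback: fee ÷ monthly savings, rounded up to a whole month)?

29 months

Lender A: monthly rate = 4.625%/12 = 0.0038542; payment = 69,500 × 0.0038542 / (1 − (1+0.0038542)^−300) = $391.25.
Lender B: at 4.00% the monthly rate is 0.0033333, so the payment is 69,500 × 0.0033333 / (1 − 1.0033333^−300) = $366.85.
Monthly savings = $391.25 − $366.85 = $24.40.
Break-even = $695.00 / $24.40 = 28.48 → 29 months.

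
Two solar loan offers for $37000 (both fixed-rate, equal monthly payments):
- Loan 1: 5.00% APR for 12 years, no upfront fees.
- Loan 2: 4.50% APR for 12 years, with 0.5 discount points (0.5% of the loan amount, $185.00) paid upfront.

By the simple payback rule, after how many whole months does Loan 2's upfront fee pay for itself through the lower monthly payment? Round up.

Loan 1: at 5.00% the monthly rate is 0.0041667, so the payment is 37,000 × 0.0041667 / (1 − 1.0041667^−144) = $342.21.
Loan 2: at 4.50% the monthly rate is 0.0037500, so the payment is 37,000 × 0.0037500 / (1 − 1.0037500^−144) = $333.00.
Monthly savings = $342.21 − $333.00 = $9.21.
Break-even = $185.00 / $9.21 = 20.09 → 21 months.

21 months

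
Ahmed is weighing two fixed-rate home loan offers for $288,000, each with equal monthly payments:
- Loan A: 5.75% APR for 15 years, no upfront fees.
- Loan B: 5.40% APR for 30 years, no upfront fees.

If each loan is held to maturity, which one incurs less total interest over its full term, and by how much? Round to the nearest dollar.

Loan A by $151,711

Loan A: at 5.75% the monthly rate is 0.0047917, so the payment is 288,000 × 0.0047917 / (1 − 1.0047917^−180) = $2,391.58.
Total interest on Loan A = 180 × $2,391.58 − $288,000 = $142,484.40.
Loan B: monthly rate = 5.4%/12 = 0.0045000; payment = 288,000 × 0.0045000 / (1 − (1+0.0045000)^−360) = $1,617.21.
Total interest on Loan B = 360 × $1,617.21 − $288,000 = $294,195.60.
Loan A is lower by $151,711.20.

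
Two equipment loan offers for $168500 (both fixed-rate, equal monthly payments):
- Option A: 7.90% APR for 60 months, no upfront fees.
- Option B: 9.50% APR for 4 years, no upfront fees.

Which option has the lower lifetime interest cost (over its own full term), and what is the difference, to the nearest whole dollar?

Option A: at 7.90% the monthly rate is 0.0065833, so the payment is 168,500 × 0.0065833 / (1 − 1.0065833^−60) = $3,408.51.
Total interest on Option A = 60 × $3,408.51 − $168,500 = $36,010.60.
Option B: monthly rate = 9.5%/12 = 0.0079167; payment = 168,500 × 0.0079167 / (1 − (1+0.0079167)^−48) = $4,233.25.
Total interest on Option B = 48 × $4,233.25 − $168,500 = $34,696.00.
Option B is lower by $1,314.60.

Option B by $1,315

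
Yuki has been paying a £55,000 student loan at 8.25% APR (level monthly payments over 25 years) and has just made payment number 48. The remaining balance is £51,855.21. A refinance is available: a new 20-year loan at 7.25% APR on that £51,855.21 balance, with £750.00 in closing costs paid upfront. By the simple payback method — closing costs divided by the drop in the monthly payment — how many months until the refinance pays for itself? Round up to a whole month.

32 months

Current payment = 55,000 × 8.25%/12 / (1 − (1+0.0068750)^−300) = £433.65.
Refinanced payment = 51,855.21 × 0.0060417 / (1 − (1+0.0060417)^−240) = £409.85.
Monthly savings = £433.65 − £409.85 = £23.80.
Break-even = £750.00 / £23.80 = 31.51 → 32 months.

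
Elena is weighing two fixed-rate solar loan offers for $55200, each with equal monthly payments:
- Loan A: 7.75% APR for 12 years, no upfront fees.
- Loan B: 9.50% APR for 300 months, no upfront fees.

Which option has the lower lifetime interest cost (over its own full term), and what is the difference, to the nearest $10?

Loan A by $59,730

Loan A: at 7.75% the monthly rate is 0.0064583, so the payment is 55,200 × 0.0064583 / (1 − 1.0064583^−144) = $589.97.
Total interest on Loan A = 144 × $589.97 − $55,200 = $29,755.68.
Loan B: monthly rate = 9.5%/12 = 0.0079167; payment = 55,200 × 0.0079167 / (1 − (1+0.0079167)^−300) = $482.28.
Total interest on Loan B = 300 × $482.28 − $55,200 = $89,484.00.
Loan A is lower by $59,728.32.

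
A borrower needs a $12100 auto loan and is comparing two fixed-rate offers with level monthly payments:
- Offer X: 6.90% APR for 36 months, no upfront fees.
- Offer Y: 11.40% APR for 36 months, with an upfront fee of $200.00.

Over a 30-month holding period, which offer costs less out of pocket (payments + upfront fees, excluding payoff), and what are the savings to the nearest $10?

Offer X: monthly rate = 6.9%/12 = 0.0057500; payment = 12,100 × 0.0057500 / (1 − (1+0.0057500)^−36) = $373.06.
Offer Y: monthly rate = 11.4%/12 = 0.0095000; payment = 12,100 × 0.0095000 / (1 − (1+0.0095000)^−36) = $398.43.
Over 30 months: Offer X costs 30 × $373.06 = $11,191.80; Offer Y costs 30 × $398.43 + $200.00 = $12,152.90.
Offer X is cheaper by $12,152.90 − $11,191.80 = $961.10.

Offer X by $960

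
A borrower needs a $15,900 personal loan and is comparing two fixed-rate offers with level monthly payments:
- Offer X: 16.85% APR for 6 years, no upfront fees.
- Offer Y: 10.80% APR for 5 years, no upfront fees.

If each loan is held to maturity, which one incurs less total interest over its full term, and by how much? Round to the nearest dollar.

Offer Y by $4,724

Offer X: at 16.85% the monthly rate is 0.0140417, so the payment is 15,900 × 0.0140417 / (1 − 1.0140417^−72) = $352.38.
Total interest on Offer X = 72 × $352.38 − $15,900 = $9,471.36.
Offer Y: monthly rate = 10.8%/12 = 0.0090000; payment = 15,900 × 0.0090000 / (1 − (1+0.0090000)^−60) = $344.12.
Total interest on Offer Y = 60 × $344.12 − $15,900 = $4,747.20.
Offer Y is lower by $4,724.16.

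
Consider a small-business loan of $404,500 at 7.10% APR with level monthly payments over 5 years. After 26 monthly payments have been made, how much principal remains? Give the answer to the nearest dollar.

$246,613

With monthly rate i = 7.1%/12 = 0.0059167, the balance after k of n payments is P · [(1+i)^n − (1+i)^k] / [(1+i)^n − 1].
(1+0.0059167)^60 = 1.42468953 and (1+0.0059167)^26 = 1.16576792, so the balance is 404,500 × (1.42468953 − 1.16576792) / (1.42468953 − 1) = $246,612.60.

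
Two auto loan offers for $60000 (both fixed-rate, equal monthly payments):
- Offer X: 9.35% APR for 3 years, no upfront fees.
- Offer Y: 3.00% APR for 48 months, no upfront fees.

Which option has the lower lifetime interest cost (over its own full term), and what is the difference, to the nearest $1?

Offer Y by $5,293

Offer X: monthly rate = 9.35%/12 = 0.0077917; payment = 60,000 × 0.0077917 / (1 − (1+0.0077917)^−36) = $1,917.77.
Total interest on Offer X = 36 × $1,917.77 − $60,000 = $9,039.72.
Offer Y: monthly rate = 3%/12 = 0.0025000; payment = 60,000 × 0.0025000 / (1 − (1+0.0025000)^−48) = $1,328.06.
Total interest on Offer Y = 48 × $1,328.06 − $60,000 = $3,746.88.
Offer Y is lower by $5,292.84.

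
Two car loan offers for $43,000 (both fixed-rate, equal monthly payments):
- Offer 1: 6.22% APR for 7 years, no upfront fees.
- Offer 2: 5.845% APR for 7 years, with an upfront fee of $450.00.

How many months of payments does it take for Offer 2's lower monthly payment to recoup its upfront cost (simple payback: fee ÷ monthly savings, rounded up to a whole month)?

59 months

Offer 1: monthly rate = 6.22%/12 = 0.0051833; payment = 43,000 × 0.0051833 / (1 − (1+0.0051833)^−84) = $632.71.
Offer 2: at 5.845% the monthly rate is 0.0048708, so the payment is 43,000 × 0.0048708 / (1 − 1.0048708^−84) = $624.98.
Monthly savings = $632.71 − $624.98 = $7.73.
Break-even = $450.00 / $7.73 = 58.21 → 59 months.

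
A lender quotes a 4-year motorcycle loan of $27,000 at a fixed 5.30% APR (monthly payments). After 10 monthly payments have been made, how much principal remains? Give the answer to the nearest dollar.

With monthly rate i = 5.3%/12 = 0.0044167, the balance after k of n payments is P · [(1+i)^n − (1+i)^k] / [(1+i)^n − 1].
(1+0.0044167)^48 = 1.23557099 and (1+0.0044167)^10 = 1.04505490, so the balance is 27,000 × (1.23557099 − 1.04505490) / (1.23557099 − 1) = $21,836.03.

$21,836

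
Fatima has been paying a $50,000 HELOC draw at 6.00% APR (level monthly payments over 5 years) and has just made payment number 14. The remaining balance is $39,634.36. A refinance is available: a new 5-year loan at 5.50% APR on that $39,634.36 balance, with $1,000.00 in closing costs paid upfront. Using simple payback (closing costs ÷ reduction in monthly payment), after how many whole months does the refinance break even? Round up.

Current payment = 50,000 × 6%/12 / (1 − (1+0.0050000)^−60) = $966.64.
Refinanced payment = 39,634.36 × 0.0045833 / (1 − (1+0.0045833)^−60) = $757.06.
Monthly savings = $966.64 − $757.06 = $209.58.
Break-even = $1,000.00 / $209.58 = 4.77 → 5 months.

5 months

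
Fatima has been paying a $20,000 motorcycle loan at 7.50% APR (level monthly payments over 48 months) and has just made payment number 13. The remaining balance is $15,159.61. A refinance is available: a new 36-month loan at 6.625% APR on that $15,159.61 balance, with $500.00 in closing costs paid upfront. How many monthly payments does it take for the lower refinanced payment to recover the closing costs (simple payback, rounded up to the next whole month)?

28 months

Current payment = 20,000 × 7.5%/12 / (1 − (1+0.0062500)^−48) = $483.58.
Refinanced payment = 15,159.61 × 0.0055208 / (1 − (1+0.0055208)^−36) = $465.49.
Monthly savings = $483.58 − $465.49 = $18.09.
Break-even = $500.00 / $18.09 = 27.64 → 28 months.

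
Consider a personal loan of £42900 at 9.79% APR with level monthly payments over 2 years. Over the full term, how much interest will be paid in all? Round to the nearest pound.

£4,511

At 9.79% the monthly rate is 0.0081583, so the payment is 42,900 × 0.0081583 / (1 − 1.0081583^−24) = £1,975.46.
Total paid = 24 × £1,975.46 = £47,411.04; interest = £47,411.04 − £42,900 = £4,511.04.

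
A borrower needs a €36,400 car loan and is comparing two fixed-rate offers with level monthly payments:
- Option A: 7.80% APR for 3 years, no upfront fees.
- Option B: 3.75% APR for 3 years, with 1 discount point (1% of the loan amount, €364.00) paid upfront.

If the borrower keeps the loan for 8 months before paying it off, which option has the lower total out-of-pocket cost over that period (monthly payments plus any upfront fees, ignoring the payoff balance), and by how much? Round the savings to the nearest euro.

Option B by €169

Option A: at 7.80% the monthly rate is 0.0065000, so the payment is 36,400 × 0.0065000 / (1 − 1.0065000^−36) = €1,137.29.
Option B: monthly rate = 3.75%/12 = 0.0031250; payment = 36,400 × 0.0031250 / (1 − (1+0.0031250)^−36) = €1,070.63.
Over 8 months: Option A costs 8 × €1,137.29 = €9,098.32; Option B costs 8 × €1,070.63 + €364.00 = €8,929.04.
Option B is cheaper by €9,098.32 − €8,929.04 = €169.28.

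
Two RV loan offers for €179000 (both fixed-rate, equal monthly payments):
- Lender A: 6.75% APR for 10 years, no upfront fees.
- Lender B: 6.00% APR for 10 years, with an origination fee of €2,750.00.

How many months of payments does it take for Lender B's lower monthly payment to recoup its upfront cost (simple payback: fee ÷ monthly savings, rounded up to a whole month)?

41 months

Lender A: at 6.75% the monthly rate is 0.0056250, so the payment is 179,000 × 0.0056250 / (1 − 1.0056250^−120) = €2,055.35.
Lender B: monthly rate = 6%/12 = 0.0050000; payment = 179,000 × 0.0050000 / (1 − (1+0.0050000)^−120) = €1,987.27.
Monthly savings = €2,055.35 − €1,987.27 = €68.08.
Break-even = €2,750.00 / €68.08 = 40.39 → 41 months.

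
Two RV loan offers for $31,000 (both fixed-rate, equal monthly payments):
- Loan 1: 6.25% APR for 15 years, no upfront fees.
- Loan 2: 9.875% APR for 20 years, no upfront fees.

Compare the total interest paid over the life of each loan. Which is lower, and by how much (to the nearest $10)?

Loan 1 by $23,340

Loan 1: monthly rate = 6.25%/12 = 0.0052083; payment = 31,000 × 0.0052083 / (1 − (1+0.0052083)^−180) = $265.80.
Total interest on Loan 1 = 180 × $265.80 − $31,000 = $16,844.00.
Loan 2: at 9.875% the monthly rate is 0.0082292, so the payment is 31,000 × 0.0082292 / (1 − 1.0082292^−240) = $296.59.
Total interest on Loan 2 = 240 × $296.59 − $31,000 = $40,181.60.
Loan 1 is lower by $23,337.60.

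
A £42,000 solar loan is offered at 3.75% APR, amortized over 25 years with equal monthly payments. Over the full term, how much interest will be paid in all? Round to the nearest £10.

At 3.75% the monthly rate is 0.0031250, so the payment is 42,000 × 0.0031250 / (1 − 1.0031250^−300) = £215.94.
Total paid = 300 × £215.94 = £64,782.00; interest = £64,782.00 − £42,000 = £22,782.00.

£22,780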